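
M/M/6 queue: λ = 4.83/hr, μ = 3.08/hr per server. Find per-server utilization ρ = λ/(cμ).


ρ = λ/(cμ) = 4.83/(6·3.08) = 4.83/18.48 = 0.2614

Final: 0.2614


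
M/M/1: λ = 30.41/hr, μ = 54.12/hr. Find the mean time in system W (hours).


W = 1/(μ−λ) = 1/(54.12 − 30.41) = 1/23.71 = 0.04218 hr

Final: 0.04218 hr


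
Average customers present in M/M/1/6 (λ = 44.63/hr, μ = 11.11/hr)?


ρ = 44.63/11.11 = 4.0171
L = ρ[1 − (K+1)ρ^K + Kρ^(K+1)] / [(1−ρ)(1−ρ^(K+1))]
Numerator: 4.0171·(1 − 7·4202.202409 + 6·16880.674484) = 288707.613743
Denominator: (-3.0171)·(-16879.674484) = 50927.694752
L = 288707.613743/50927.694752 = 5.6690

Final: 5.6690


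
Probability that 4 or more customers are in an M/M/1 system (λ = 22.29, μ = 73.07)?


ρ = 22.29/73.07 = 0.3050
P(N ≥ n) = ρ^n = 0.3050^4 = 0.008659

Final: 0.008659


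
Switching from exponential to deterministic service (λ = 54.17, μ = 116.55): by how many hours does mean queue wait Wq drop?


ρ = 54.17/116.55 = 0.4648
Wq(M/M/1) = ρ/(μ−λ) = 0.4648/62.38 = 0.007451 hr
Wq(M/D/1) = ρ/(2(μ−λ)) = 0.003725 hr
Savings = 0.007451 − 0.003725 = 0.003725 hr

Final: 0.003725 hr


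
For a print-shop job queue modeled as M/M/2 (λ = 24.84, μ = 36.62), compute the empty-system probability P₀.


a = λ/μ = 24.84/36.62 = 0.6783; ρ = a/c = 0.3392
Σ_{k=0}^{1} a^k/k! (terms k=0..1) = 1.00000 + 0.67832 = 1.67832
Tail: a^2/(2!(1−ρ)) = 0.46012/(2·0.6608) = 0.34813
P₀ = 1/(1.67832 + 0.34813) = 1/2.02645 = 0.493475

Final: 0.493475


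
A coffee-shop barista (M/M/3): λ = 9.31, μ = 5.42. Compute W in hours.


a = 1.7177; ρ = 0.5726; P₀ = 0.162096
Lq = P₀·a^c·ρ/(c!(1−ρ)²) = 0.42911
Wq = Lq/λ = 0.42911/9.31 = 0.04609 hr
W = Wq + 1/μ = 0.04609 + 0.18450 = 0.23059 hr

Final: 0.23059 hr


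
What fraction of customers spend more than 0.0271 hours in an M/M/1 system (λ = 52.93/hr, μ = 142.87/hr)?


W ~ Exponential(μ−λ) for M/M/1.
μ − λ = 142.87 − 52.93 = 89.9400
P(W > t) = e^{−(μ−λ)t} = e^{−2.4374} = 0.087390

Final: 0.087390


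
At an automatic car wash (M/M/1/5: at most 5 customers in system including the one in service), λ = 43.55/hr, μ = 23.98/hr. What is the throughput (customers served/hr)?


ρ = 1.8161; P_K = (1−ρ)ρ^5/(1−ρ^6) = 0.462252
λ_eff = λ(1 − P_K) = 43.55·(1 − 0.462252) = 43.55·0.537748 = 23.4189 /hr

Final: 23.4189 /hr


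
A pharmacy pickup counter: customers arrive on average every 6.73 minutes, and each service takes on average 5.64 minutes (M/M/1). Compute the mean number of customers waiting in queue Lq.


λ = 60/6.73 = 8.9153 /hr
μ = 60/5.64 = 10.6383 /hr
ρ = λ/μ = 8.9153/10.6383 = 0.8380
Lq = ρ²/(1−ρ) = 0.7023/0.1620 = 4.3363

Final: 4.3363


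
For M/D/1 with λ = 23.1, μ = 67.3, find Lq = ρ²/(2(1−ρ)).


ρ = 23.1/67.3 = 0.3432
M/D/1: Lq = ρ²/(2(1−ρ)) = 0.1178/(2·0.6568) = 0.08969

Final: 0.08969


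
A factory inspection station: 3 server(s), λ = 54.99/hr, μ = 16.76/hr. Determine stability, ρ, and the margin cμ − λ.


Total capacity cμ = 3·16.76 = 50.28/hr
ρ = λ/(cμ) = 54.99/50.28 = 1.0937
Stable ⇔ ρ < 1: NO
Spare capacity = cμ − λ = 50.28 − 54.99 = -4.71/hr

Final: ρ = 1.0937; unstable; margin = -4.71/hr


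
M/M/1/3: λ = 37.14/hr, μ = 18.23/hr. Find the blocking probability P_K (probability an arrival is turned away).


ρ = λ/μ = 37.14/18.23 = 2.0373
P_K = (1−ρ)ρ^K/(1−ρ^(K+1)) = (-1.0373·8.456014)/(1 − 17.227447)
= -8.771433/-16.227447 = 0.540531

Final: 0.540531


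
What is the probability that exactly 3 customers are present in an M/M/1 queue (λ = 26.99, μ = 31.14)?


ρ = 26.99/31.14 = 0.8667
P_n = (1−ρ)·ρ^n = (1 − 0.8667)·0.8667^3 = 0.1333·0.651108 = 0.086773

Final: 0.086773


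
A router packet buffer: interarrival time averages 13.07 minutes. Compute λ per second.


λ = 1/(interarrival time) in consistent units.
1 second = 0.0166667 min, so λ = 0.0166667/13.07 = 0.001275 per second

Final: 0.001275 /sec


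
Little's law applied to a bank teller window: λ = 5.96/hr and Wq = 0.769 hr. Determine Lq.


Lq = λWq = 5.96·0.769 = 4.5832

Final: 4.5832


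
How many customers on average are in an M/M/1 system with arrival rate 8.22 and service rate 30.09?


ρ = λ/μ = 8.22/30.09 = 0.2732
L = ρ/(1−ρ) = 0.2732/(1 − 0.2732) = 0.2732/0.7268 = 0.3759

Final: 0.3759


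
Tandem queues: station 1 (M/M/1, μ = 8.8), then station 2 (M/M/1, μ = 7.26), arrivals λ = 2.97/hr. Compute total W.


Each node sees arrival rate λ = 2.97/hr (tandem ⇒ throughput preserved).
W₁ = 1/(μ₁−λ) = 1/(8.8−2.97) = 0.17153 hr
W₂ = 1/(μ₂−λ) = 1/(7.26−2.97) = 0.23310 hr
W_total = W₁ + W₂ = 0.17153 + 0.23310 = 0.40463 hr

Final: 0.40463 hr


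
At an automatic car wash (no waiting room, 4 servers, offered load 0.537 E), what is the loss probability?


B(c,a) = (a^c/c!) / Σ_{k=0}^{c} a^k/k!
a^4/4! = 0.003465
Σ terms (k=0..4): 1.00000 + 0.53700 + 0.14418 + 0.02581 + 0.003465 = 1.710458
B = 0.003465/1.710458 = 0.002026

Final: 0.002026


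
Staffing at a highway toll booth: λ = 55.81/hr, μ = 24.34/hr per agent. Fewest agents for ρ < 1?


Stability requires cμ > λ ⇔ c > λ/μ.
λ/μ = 55.81/24.34 = 2.2929
Minimum integer c = ⌊2.2929⌋ + 1 = 3
Check: 3·24.34 = 73.02 > 55.81, while 2·24.34 = 48.68 ≤ 55.81

Final: 3 servers


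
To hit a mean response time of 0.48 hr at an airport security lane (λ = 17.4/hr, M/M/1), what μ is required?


W = 1/(μ−λ) ⇒ μ − λ = 1/W = 1/0.48 = 2.0833
μ = λ + 1/W = 17.4 + 2.0833 = 19.4833 per hr

Final: 19.4833 /hr


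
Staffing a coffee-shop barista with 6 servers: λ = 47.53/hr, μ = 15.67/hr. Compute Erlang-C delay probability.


a = λ/μ = 3.0332; ρ = a/6 = 0.5055
P₀ = 0.047308 (from M/M/c formula)
C(c,a) = [a^c/(c!(1−ρ))]·P₀ = [778.74076/(720·0.4945)]·0.047308
= 2.18736·0.047308 = 0.103480

Final: 0.103480


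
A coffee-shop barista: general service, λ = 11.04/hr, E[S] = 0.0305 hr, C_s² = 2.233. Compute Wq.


ρ = λ·E[S] = 11.04·0.0305 = 0.3367
E[S²] = E[S]²(1+C_s²) = 0.0305²·(1+2.233) = 0.003007
Wq = λ·E[S²]/(2(1−ρ)) = 11.04·0.003007/(2·0.6633) = 0.02503 hr

Final: 0.02503 hr


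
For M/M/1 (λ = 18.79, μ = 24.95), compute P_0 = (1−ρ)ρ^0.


ρ = 18.79/24.95 = 0.7531
P_n = (1−ρ)·ρ^n = (1 − 0.7531)·0.7531^0 = 0.2469·1.000000 = 0.246894

Final: 0.246894


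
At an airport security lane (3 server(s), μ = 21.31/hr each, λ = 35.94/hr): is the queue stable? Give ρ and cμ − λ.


Total capacity cμ = 3·21.31 = 63.93/hr
ρ = λ/(cμ) = 35.94/63.93 = 0.5622
Stable ⇔ ρ < 1: YES
Spare capacity = cμ − λ = 63.93 − 35.94 = 27.99/hr

Final: ρ = 0.5622; stable; margin = 27.99/hr


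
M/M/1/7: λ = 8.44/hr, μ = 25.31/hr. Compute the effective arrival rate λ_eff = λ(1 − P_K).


ρ = 0.3335; P_K = (1−ρ)ρ^7/(1−ρ^8) = 0.0003057
λ_eff = λ(1 − P_K) = 8.44·(1 − 0.0003057) = 8.44·0.999694 = 8.4374 /hr

Final: 8.4374 /hr


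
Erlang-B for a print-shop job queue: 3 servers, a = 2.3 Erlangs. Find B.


B(c,a) = (a^c/c!) / Σ_{k=0}^{c} a^k/k!
a^3/3! = 2.027833
Σ terms (k=0..3): 1.00000 + 2.30000 + 2.64500 + 2.02783 = 7.972833
B = 2.027833/7.972833 = 0.254343

Final: 0.254343


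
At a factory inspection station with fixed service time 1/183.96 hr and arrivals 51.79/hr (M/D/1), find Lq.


ρ = 51.79/183.96 = 0.2815
M/D/1: Lq = ρ²/(2(1−ρ)) = 0.07926/(2·0.7185) = 0.05516

Final: 0.05516


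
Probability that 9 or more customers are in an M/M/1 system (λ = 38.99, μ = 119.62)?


ρ = 38.99/119.62 = 0.3259
P(N ≥ n) = ρ^n = 0.3259^9 = 0.00004153

Final: 0.00004153


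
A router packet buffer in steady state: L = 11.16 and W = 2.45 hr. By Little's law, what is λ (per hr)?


λ = L/W = 11.16/2.45 = 4.5551 /hr

Final: 4.5551 /hr


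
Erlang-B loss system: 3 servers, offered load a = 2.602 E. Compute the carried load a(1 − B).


B(3,2.602) = 0.295879 (Erlang-B)
Carried load = a(1 − B) = 2.602·(1 − 0.295879) = 2.602·0.704121 = 1.8321 E

Final: 1.8321 Erlangs


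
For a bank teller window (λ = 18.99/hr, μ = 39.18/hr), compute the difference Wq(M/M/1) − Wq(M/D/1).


ρ = 18.99/39.18 = 0.4847
Wq(M/M/1) = ρ/(μ−λ) = 0.4847/20.19 = 0.02401 hr
Wq(M/D/1) = ρ/(2(μ−λ)) = 0.01200 hr
Savings = 0.02401 − 0.01200 = 0.01200 hr

Final: 0.01200 hr


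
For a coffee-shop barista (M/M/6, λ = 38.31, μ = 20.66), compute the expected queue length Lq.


a = λ/μ = 1.8543; ρ = a/6 = 0.3091
P₀ = 0.156415
Lq = P₀·a^c·ρ / (c!·(1−ρ)²) = 0.156415·40.65285·0.3091/(720·0.47741)
= 0.005717

Final: 0.005717


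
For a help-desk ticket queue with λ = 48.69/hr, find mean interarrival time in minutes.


Mean interarrival time = 1/λ = 1/48.69 hour = 0.02054 hour
In minutes: 0.02054 × 60 = 1.2323 min

Final: 1.2323 min


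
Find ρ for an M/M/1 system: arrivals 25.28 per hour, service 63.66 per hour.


ρ = λ/μ = 25.28/63.66 = 0.3971

Final: 0.3971


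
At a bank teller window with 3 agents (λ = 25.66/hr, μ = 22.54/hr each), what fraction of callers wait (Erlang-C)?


a = λ/μ = 1.1384; ρ = a/3 = 0.3795
P₀ = 0.314199 (from M/M/c formula)
C(c,a) = [a^c/(c!(1−ρ))]·P₀ = [1.47539/(6·0.6205)]·0.314199
= 0.39627·0.314199 = 0.124509

Final: 0.124509


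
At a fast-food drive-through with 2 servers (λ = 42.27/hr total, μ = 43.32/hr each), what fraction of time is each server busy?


ρ = λ/(cμ) = 42.27/(2·43.32) = 42.27/86.64 = 0.4879

Final: 0.4879


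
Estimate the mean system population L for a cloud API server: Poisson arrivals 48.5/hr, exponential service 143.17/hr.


ρ = λ/μ = 48.5/143.17 = 0.3388
L = ρ/(1−ρ) = 0.3388/(1 − 0.3388) = 0.3388/0.6612 = 0.5123

Final: 0.5123


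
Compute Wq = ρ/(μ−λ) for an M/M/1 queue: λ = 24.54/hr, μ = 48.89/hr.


ρ = 24.54/48.89 = 0.5019
Wq = ρ/(μ−λ) = 0.5019/(48.89 − 24.54) = 0.5019/24.35 = 0.02061 hr

Final: 0.02061 hr


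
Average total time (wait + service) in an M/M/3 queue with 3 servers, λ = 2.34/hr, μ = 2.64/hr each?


a = 0.8864; ρ = 0.2955; P₀ = 0.409180
Lq = P₀·a^c·ρ/(c!(1−ρ)²) = 0.02827
Wq = Lq/λ = 0.02827/2.34 = 0.01208 hr
W = Wq + 1/μ = 0.01208 + 0.37879 = 0.39087 hr

Final: 0.39087 hr


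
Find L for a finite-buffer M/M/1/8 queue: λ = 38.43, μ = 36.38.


ρ = 38.43/36.38 = 1.0563
L = ρ[1 − (K+1)ρ^K + Kρ^(K+1)] / [(1−ρ)(1−ρ^(K+1))]
Numerator: 1.0563·(1 − 9·1.550463 + 8·1.637831) = 0.156848
Denominator: (-0.05635)·(-0.637831) = 0.035942
L = 0.156848/0.035942 = 4.3640

Final: 4.3640


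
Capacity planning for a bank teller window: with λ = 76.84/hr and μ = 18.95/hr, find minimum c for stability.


Stability requires cμ > λ ⇔ c > λ/μ.
λ/μ = 76.84/18.95 = 4.0549
Minimum integer c = ⌊4.0549⌋ + 1 = 5
Check: 5·18.95 = 94.75 > 76.84, while 4·18.95 = 75.80 ≤ 76.84

Final: 5 servers


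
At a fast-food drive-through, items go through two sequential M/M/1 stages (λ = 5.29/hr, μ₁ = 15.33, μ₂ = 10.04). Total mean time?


Each node sees arrival rate λ = 5.29/hr (tandem ⇒ throughput preserved).
W₁ = 1/(μ₁−λ) = 1/(15.33−5.29) = 0.09960 hr
W₂ = 1/(μ₂−λ) = 1/(10.04−5.29) = 0.21053 hr
W_total = W₁ + W₂ = 0.09960 + 0.21053 = 0.31013 hr

Final: 0.31013 hr


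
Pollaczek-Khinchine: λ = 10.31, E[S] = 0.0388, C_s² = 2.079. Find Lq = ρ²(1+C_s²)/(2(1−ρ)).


ρ = λ·E[S] = 10.31·0.0388 = 0.4000
Lq = ρ²(1+C_s²)/(2(1−ρ)) = 0.1600·(1+2.079)/(2·0.6000)
= 0.1600·3.0790/1.1999 = 0.41061

Final: 0.41061


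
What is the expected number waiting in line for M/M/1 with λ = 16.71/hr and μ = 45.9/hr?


ρ = 16.71/45.9 = 0.3641
Lq = ρ²/(1−ρ) = 0.1325/0.6359 = 0.2084

Final: 0.2084


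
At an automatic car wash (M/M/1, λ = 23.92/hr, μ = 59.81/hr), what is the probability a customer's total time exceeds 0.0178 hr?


W ~ Exponential(μ−λ) for M/M/1.
μ − λ = 59.81 − 23.92 = 35.8900
P(W > t) = e^{−(μ−λ)t} = e^{−0.6388} = 0.527903

Final: 0.527903


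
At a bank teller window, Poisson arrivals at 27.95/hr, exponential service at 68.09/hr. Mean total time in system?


W = 1/(μ−λ) = 1/(68.09 − 27.95) = 1/40.14 = 0.02491 hr

Final: 0.02491 hr


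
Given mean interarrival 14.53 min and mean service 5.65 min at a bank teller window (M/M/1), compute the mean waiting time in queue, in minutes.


λ = 60/14.53 = 4.1294 /hr
μ = 60/5.65 = 10.6195 /hr
ρ = λ/μ = 4.1294/10.6195 = 0.3889
Wq = ρ/(μ−λ) = 0.3889/(10.6195−4.1294) = 0.05991 hr
In minutes: 0.05991·60 = 3.595 min

Final: 3.595 min


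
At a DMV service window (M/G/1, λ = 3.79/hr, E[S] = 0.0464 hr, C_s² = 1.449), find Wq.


ρ = λ·E[S] = 3.79·0.0464 = 0.1759
E[S²] = E[S]²(1+C_s²) = 0.0464²·(1+1.449) = 0.005273
Wq = λ·E[S²]/(2(1−ρ)) = 3.79·0.005273/(2·0.8241) = 0.01212 hr

Final: 0.01212 hr


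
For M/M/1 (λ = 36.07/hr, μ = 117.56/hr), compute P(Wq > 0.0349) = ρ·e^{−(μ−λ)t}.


ρ = 36.07/117.56 = 0.3068
P(Wq > t) = ρ·e^{−(μ−λ)t} = 0.3068·e^{−2.8440}
= 0.3068·0.058192 = 0.017855

Final: 0.017855


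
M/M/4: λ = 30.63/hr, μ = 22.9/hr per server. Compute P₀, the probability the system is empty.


a = λ/μ = 30.63/22.9 = 1.3376; ρ = a/c = 0.3344
Σ_{k=0}^{3} a^k/k! (terms k=0..3) = 1.00000 + 1.33755 + 0.89453 + 0.39883 = 3.63091
Tail: a^4/(4!(1−ρ)) = 3.20071/(24·0.6656) = 0.20036
P₀ = 1/(3.63091 + 0.20036) = 1/3.83127 = 0.261010

Final: 0.261010


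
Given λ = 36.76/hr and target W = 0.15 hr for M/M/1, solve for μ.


W = 1/(μ−λ) ⇒ μ − λ = 1/W = 1/0.15 = 6.6667
μ = λ + 1/W = 36.76 + 6.6667 = 43.4267 per hr

Final: 43.4267 /hr


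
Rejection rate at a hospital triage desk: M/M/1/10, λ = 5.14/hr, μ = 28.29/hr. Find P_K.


ρ = λ/μ = 5.14/28.29 = 0.1817
P_K = (1−ρ)ρ^K/(1−ρ^(K+1)) = (0.8183·0.00000003920)/(1 − 0.000000007122)
= 0.00000003208/1.000000 = 0.00000003208

Final: 0.00000003208


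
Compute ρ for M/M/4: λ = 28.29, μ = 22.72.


ρ = λ/(cμ) = 28.29/(4·22.72) = 28.29/90.88 = 0.3113

Final: 0.3113


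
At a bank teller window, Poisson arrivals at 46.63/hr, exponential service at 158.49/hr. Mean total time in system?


W = 1/(μ−λ) = 1/(158.49 − 46.63) = 1/111.86 = 0.008940 hr

Final: 0.008940 hr


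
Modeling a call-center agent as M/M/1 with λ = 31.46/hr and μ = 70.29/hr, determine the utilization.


ρ = λ/μ = 31.46/70.29 = 0.4476

Final: 0.4476


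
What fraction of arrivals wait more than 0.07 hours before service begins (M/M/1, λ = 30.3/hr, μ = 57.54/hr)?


ρ = 30.3/57.54 = 0.5266
P(Wq > t) = ρ·e^{−(μ−λ)t} = 0.5266·e^{−1.9068}
= 0.5266·0.148555 = 0.078228

Final: 0.078228


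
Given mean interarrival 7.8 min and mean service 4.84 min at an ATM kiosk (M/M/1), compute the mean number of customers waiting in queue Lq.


λ = 60/7.8 = 7.6923 /hr
μ = 60/4.84 = 12.3967 /hr
ρ = λ/μ = 7.6923/12.3967 = 0.6205
Lq = ρ²/(1−ρ) = 0.3850/0.3795 = 1.0146

Final: 1.0146


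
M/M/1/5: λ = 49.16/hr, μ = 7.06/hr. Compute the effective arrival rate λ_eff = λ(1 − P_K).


ρ = 6.9632; P_K = (1−ρ)ρ^5/(1−ρ^6) = 0.856395
λ_eff = λ(1 − P_K) = 49.16·(1 − 0.856395) = 49.16·0.143605 = 7.0596 /hr

Final: 7.0596 /hr


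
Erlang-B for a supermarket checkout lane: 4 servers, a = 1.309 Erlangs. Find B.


B(c,a) = (a^c/c!) / Σ_{k=0}^{c} a^k/k!
a^4/4! = 0.122334
Σ terms (k=0..4): 1.00000 + 1.30900 + 0.85674 + 0.37382 + 0.12233 = 3.661899
B = 0.122334/3.661899 = 0.033407

Final: 0.033407


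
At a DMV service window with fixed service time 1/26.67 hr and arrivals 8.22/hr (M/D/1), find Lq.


ρ = 8.22/26.67 = 0.3082
M/D/1: Lq = ρ²/(2(1−ρ)) = 0.09499/(2·0.6918) = 0.06866

Final: 0.06866


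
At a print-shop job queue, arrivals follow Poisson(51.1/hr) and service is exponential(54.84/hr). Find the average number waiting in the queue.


ρ = 51.1/54.84 = 0.9318
Lq = ρ²/(1−ρ) = 0.8683/0.06820 = 12.7313

Final: 12.7313


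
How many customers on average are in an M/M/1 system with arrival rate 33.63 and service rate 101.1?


ρ = λ/μ = 33.63/101.1 = 0.3326
L = ρ/(1−ρ) = 0.3326/(1 − 0.3326) = 0.3326/0.6674 = 0.4984

Final: 0.4984


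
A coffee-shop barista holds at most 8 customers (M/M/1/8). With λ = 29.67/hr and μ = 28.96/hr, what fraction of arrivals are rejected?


ρ = λ/μ = 29.67/28.96 = 1.0245
P_K = (1−ρ)ρ^K/(1−ρ^(K+1)) = (-0.02452·1.213813)/(1 − 1.243572)
= -0.029759/-0.243572 = 0.122176

Final: 0.122176


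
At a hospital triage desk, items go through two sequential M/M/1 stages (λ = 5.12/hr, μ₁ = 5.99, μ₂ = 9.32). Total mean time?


Each node sees arrival rate λ = 5.12/hr (tandem ⇒ throughput preserved).
W₁ = 1/(μ₁−λ) = 1/(5.99−5.12) = 1.14943 hr
W₂ = 1/(μ₂−λ) = 1/(9.32−5.12) = 0.23810 hr
W_total = W₁ + W₂ = 1.14943 + 0.23810 = 1.38752 hr

Final: 1.38752 hr


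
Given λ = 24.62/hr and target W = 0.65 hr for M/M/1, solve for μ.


W = 1/(μ−λ) ⇒ μ − λ = 1/W = 1/0.65 = 1.5385
μ = λ + 1/W = 24.62 + 1.5385 = 26.1585 per hr

Final: 26.1585 /hr


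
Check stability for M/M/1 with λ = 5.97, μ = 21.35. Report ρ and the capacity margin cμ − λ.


Total capacity cμ = 1·21.35 = 21.35/hr
ρ = λ/(cμ) = 5.97/21.35 = 0.2796
Stable ⇔ ρ < 1: YES
Spare capacity = cμ − λ = 21.35 − 5.97 = 15.38/hr

Final: ρ = 0.2796; stable; margin = 15.38/hr


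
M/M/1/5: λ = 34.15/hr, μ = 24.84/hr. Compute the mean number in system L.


ρ = 34.15/24.84 = 1.3748
L = ρ[1 − (K+1)ρ^K + Kρ^(K+1)] / [(1−ρ)(1−ρ^(K+1))]
Numerator: 1.3748·(1 − 6·4.911290 + 5·6.752035) = 7.276034
Denominator: (-0.3748)·(-5.752035) = 2.155855
L = 7.276034/2.155855 = 3.3750

Final: 3.3750


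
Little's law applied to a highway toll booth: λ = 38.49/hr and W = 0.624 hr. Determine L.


L = λW = 38.49·0.624 = 24.0178

Final: 24.0178


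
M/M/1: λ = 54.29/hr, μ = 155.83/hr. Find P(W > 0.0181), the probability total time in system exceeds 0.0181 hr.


W ~ Exponential(μ−λ) for M/M/1.
μ − λ = 155.83 − 54.29 = 101.5400
P(W > t) = e^{−(μ−λ)t} = e^{−1.8379} = 0.159155

Final: 0.159155


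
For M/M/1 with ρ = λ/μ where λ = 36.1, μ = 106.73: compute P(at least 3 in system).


ρ = 36.1/106.73 = 0.3382
P(N ≥ n) = ρ^n = 0.3382^3 = 0.038696

Final: 0.038696


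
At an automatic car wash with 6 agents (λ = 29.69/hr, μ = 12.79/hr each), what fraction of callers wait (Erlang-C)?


a = λ/μ = 2.3213; ρ = a/6 = 0.3869
P₀ = 0.097785 (from M/M/c formula)
C(c,a) = [a^c/(c!(1−ρ))]·P₀ = [156.47246/(720·0.6131)]·0.097785
= 0.35446·0.097785 = 0.034661

Final: 0.034661


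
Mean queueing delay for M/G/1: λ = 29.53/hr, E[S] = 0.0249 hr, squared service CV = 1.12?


ρ = λ·E[S] = 29.53·0.0249 = 0.7353
E[S²] = E[S]²(1+C_s²) = 0.0249²·(1+1.12) = 0.001314
Wq = λ·E[S²]/(2(1−ρ)) = 29.53·0.001314/(2·0.2647) = 0.07332 hr

Final: 0.07332 hr


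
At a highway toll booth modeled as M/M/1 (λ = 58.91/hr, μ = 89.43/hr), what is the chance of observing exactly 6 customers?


ρ = 58.91/89.43 = 0.6587
P_n = (1−ρ)·ρ^n = (1 − 0.6587)·0.6587^6 = 0.3413·0.081702 = 0.027883

Final: 0.027883


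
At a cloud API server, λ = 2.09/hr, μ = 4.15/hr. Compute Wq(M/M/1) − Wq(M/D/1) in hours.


ρ = 2.09/4.15 = 0.5036
Wq(M/M/1) = ρ/(μ−λ) = 0.5036/2.06 = 0.24447 hr
Wq(M/D/1) = ρ/(2(μ−λ)) = 0.12224 hr
Savings = 0.24447 − 0.12224 = 0.12224 hr

Final: 0.12224 hr


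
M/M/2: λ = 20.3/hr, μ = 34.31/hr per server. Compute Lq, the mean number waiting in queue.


a = λ/μ = 0.5917; ρ = a/2 = 0.2958
P₀ = 0.543410
Lq = P₀·a^c·ρ / (c!·(1−ρ)²) = 0.543410·0.35007·0.2958/(2·0.49585)
= 0.05675

Final: 0.05675


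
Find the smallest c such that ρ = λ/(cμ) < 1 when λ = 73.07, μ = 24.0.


Stability requires cμ > λ ⇔ c > λ/μ.
λ/μ = 73.07/24.0 = 3.0446
Minimum integer c = ⌊3.0446⌋ + 1 = 4
Check: 4·24.0 = 96.00 > 73.07, while 3·24.0 = 72.00 ≤ 73.07

Final: 4 servers


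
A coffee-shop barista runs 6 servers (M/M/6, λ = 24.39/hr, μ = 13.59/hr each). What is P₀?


a = λ/μ = 24.39/13.59 = 1.7947; ρ = a/c = 0.2991
Σ_{k=0}^{5} a^k/k! (terms k=0..5) = 1.00000 + 1.79470 + 1.61048 + 0.96344 + 0.43227 + 0.15516 = 5.95606
Tail: a^6/(6!(1−ρ)) = 33.41597/(720·0.7009) = 0.06622
P₀ = 1/(5.95606 + 0.06622) = 1/6.02227 = 0.166050

Final: 0.166050


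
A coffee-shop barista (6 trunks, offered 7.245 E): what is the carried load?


B(6,7.245) = 0.346386 (Erlang-B)
Carried load = a(1 − B) = 7.245·(1 − 0.346386) = 7.245·0.653614 = 4.7354 E

Final: 4.7354 Erlangs


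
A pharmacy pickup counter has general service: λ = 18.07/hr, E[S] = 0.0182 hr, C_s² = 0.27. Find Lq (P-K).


ρ = λ·E[S] = 18.07·0.0182 = 0.3289
Lq = ρ²(1+C_s²)/(2(1−ρ)) = 0.1082·(1+0.27)/(2·0.6711)
= 0.1082·1.2700/1.3423 = 0.10234

Final: 0.10234


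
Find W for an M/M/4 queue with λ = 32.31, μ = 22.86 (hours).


a = 1.4134; ρ = 0.3533; P₀ = 0.241550
Lq = P₀·a^c·ρ/(c!(1−ρ)²) = 0.03394
Wq = Lq/λ = 0.03394/32.31 = 0.001050 hr
W = Wq + 1/μ = 0.001050 + 0.04374 = 0.04479 hr

Final: 0.04479 hr


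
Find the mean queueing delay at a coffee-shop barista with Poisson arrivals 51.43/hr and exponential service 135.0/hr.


ρ = 51.43/135.0 = 0.3810
Wq = ρ/(μ−λ) = 0.3810/(135.0 − 51.43) = 0.3810/83.57 = 0.004559 hr

Final: 0.004559 hr


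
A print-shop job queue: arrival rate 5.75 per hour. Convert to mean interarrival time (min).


Mean interarrival time = 1/λ = 1/5.75 hour = 0.17391 hour
In minutes: 0.17391 × 60 = 10.4348 min

Final: 10.4348 min


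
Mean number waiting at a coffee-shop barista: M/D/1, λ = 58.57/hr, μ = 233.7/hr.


ρ = 58.57/233.7 = 0.2506
M/D/1: Lq = ρ²/(2(1−ρ)) = 0.06281/(2·0.7494) = 0.04191

Final: 0.04191


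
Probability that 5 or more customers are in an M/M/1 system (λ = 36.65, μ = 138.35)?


ρ = 36.65/138.35 = 0.2649
P(N ≥ n) = ρ^n = 0.2649^5 = 0.001305

Final: 0.001305


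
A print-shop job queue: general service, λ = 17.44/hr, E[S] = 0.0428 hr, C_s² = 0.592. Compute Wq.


ρ = λ·E[S] = 17.44·0.0428 = 0.7464
E[S²] = E[S]²(1+C_s²) = 0.0428²·(1+0.592) = 0.002916
Wq = λ·E[S²]/(2(1−ρ)) = 17.44·0.002916/(2·0.2536) = 0.10029 hr

Final: 0.10029 hr


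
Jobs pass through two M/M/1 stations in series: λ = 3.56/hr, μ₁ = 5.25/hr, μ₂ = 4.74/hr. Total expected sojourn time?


Each node sees arrival rate λ = 3.56/hr (tandem ⇒ throughput preserved).
W₁ = 1/(μ₁−λ) = 1/(5.25−3.56) = 0.59172 hr
W₂ = 1/(μ₂−λ) = 1/(4.74−3.56) = 0.84746 hr
W_total = W₁ + W₂ = 0.59172 + 0.84746 = 1.43917 hr

Final: 1.43917 hr


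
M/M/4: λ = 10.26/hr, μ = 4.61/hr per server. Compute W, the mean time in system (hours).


a = 2.2256; ρ = 0.5564; P₀ = 0.101584
Lq = P₀·a^c·ρ/(c!(1−ρ)²) = 0.29363
Wq = Lq/λ = 0.29363/10.26 = 0.02862 hr
W = Wq + 1/μ = 0.02862 + 0.21692 = 0.24554 hr

Final: 0.24554 hr


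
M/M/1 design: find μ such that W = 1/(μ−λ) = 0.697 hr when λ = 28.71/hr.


W = 1/(μ−λ) ⇒ μ − λ = 1/W = 1/0.697 = 1.4347
μ = λ + 1/W = 28.71 + 1.4347 = 30.1447 per hr

Final: 30.1447 /hr


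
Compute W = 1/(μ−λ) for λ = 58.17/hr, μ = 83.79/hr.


W = 1/(μ−λ) = 1/(83.79 − 58.17) = 1/25.62 = 0.03903 hr

Final: 0.03903 hr


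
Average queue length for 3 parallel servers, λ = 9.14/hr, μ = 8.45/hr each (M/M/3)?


a = λ/μ = 1.0817; ρ = a/3 = 0.3606
P₀ = 0.333723
Lq = P₀·a^c·ρ / (c!·(1−ρ)²) = 0.333723·1.26552·0.3606/(6·0.40889)
= 0.06207

Final: 0.06207


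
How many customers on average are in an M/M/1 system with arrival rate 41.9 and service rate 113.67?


ρ = λ/μ = 41.9/113.67 = 0.3686
L = ρ/(1−ρ) = 0.3686/(1 − 0.3686) = 0.3686/0.6314 = 0.5838

Final: 0.5838


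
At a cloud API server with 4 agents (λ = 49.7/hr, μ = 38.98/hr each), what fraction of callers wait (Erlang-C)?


a = λ/μ = 1.2750; ρ = a/4 = 0.3188
P₀ = 0.278169 (from M/M/c formula)
C(c,a) = [a^c/(c!(1−ρ))]·P₀ = [2.64276/(24·0.6812)]·0.278169
= 0.16164·0.278169 = 0.044963

Final: 0.044963


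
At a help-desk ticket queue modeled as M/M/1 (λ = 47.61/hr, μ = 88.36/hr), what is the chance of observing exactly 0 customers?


ρ = 47.61/88.36 = 0.5388
P_n = (1−ρ)·ρ^n = (1 − 0.5388)·0.5388^0 = 0.4612·1.000000 = 0.461182

Final: 0.461182


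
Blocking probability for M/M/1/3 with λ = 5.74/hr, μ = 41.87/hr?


ρ = λ/μ = 5.74/41.87 = 0.1371
P_K = (1−ρ)ρ^K/(1−ρ^(K+1)) = (0.8629·0.002576)/(1 − 0.0003532)
= 0.002223/0.999647 = 0.002224

Final: 0.002224


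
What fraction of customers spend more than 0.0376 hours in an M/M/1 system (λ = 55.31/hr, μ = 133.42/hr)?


W ~ Exponential(μ−λ) for M/M/1.
μ − λ = 133.42 − 55.31 = 78.1100
P(W > t) = e^{−(μ−λ)t} = e^{−2.9369} = 0.053028

Final: 0.053028


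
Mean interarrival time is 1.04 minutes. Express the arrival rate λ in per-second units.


λ = 1/(interarrival time) in consistent units.
1 second = 0.0166667 min, so λ = 0.0166667/1.04 = 0.01603 per second

Final: 0.01603 /sec


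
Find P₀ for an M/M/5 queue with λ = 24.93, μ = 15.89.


a = λ/μ = 24.93/15.89 = 1.5689; ρ = a/c = 0.3138
Σ_{k=0}^{4} a^k/k! (terms k=0..4) = 1.00000 + 1.56891 + 1.23074 + 0.64364 + 0.25245 = 4.69575
Tail: a^5/(5!(1−ρ)) = 9.50587/(120·0.6862) = 0.11544
P₀ = 1/(4.69575 + 0.11544) = 1/4.81119 = 0.207849

Final: 0.207849


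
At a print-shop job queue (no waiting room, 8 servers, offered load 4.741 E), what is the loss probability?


B(c,a) = (a^c/c!) / Σ_{k=0}^{c} a^k/k!
a^8/8! = 6.330516
Σ terms (k=0..8): 1.00000 + 4.74100 + 11.23854 + 17.76064 + 21.05080 + 19.96037 + 15.77202 + 10.68216 + 6.33052 = 108.536042
B = 6.330516/108.536042 = 0.058326

Final: 0.058326


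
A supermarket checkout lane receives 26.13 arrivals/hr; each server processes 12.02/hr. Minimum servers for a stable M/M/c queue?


Stability requires cμ > λ ⇔ c > λ/μ.
λ/μ = 26.13/12.02 = 2.1739
Minimum integer c = ⌊2.1739⌋ + 1 = 3
Check: 3·12.02 = 36.06 > 26.13, while 2·12.02 = 24.04 ≤ 26.13

Final: 3 servers


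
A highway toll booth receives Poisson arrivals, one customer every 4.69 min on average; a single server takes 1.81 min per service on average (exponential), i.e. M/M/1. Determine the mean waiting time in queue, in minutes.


λ = 60/4.69 = 12.7932 /hr
μ = 60/1.81 = 33.1492 /hr
ρ = λ/μ = 12.7932/33.1492 = 0.3859
Wq = ρ/(μ−λ) = 0.3859/(33.1492−12.7932) = 0.01896 hr
In minutes: 0.01896·60 = 1.138 min

Final: 1.138 min


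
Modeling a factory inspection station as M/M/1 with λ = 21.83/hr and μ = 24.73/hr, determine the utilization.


ρ = λ/μ = 21.83/24.73 = 0.8827

Final: 0.8827


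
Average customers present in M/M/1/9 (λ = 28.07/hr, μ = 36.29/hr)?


ρ = 28.07/36.29 = 0.7735
L = ρ[1 − (K+1)ρ^K + Kρ^(K+1)] / [(1−ρ)(1−ρ^(K+1))]
Numerator: 0.7735·(1 − 10·0.099106 + 9·0.076657) = 0.540562
Denominator: (0.2265)·(0.923343) = 0.209145
L = 0.540562/0.209145 = 2.5846

Final: 2.5846


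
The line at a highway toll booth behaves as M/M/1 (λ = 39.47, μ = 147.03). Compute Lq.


ρ = 39.47/147.03 = 0.2684
Lq = ρ²/(1−ρ) = 0.07206/0.7316 = 0.09851

Final: 0.09851


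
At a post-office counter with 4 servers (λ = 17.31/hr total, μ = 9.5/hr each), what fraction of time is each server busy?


ρ = λ/(cμ) = 17.31/(4·9.5) = 17.31/38.00 = 0.4555

Final: 0.4555


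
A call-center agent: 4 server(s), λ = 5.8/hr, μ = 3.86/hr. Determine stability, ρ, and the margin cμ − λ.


Total capacity cμ = 4·3.86 = 15.44/hr
ρ = λ/(cμ) = 5.8/15.44 = 0.3756
Stable ⇔ ρ < 1: YES
Spare capacity = cμ − λ = 15.44 − 5.8 = 9.64/hr

Final: ρ = 0.3756; stable; margin = 9.64/hr


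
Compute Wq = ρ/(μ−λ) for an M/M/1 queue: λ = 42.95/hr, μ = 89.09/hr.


ρ = 42.95/89.09 = 0.4821
Wq = ρ/(μ−λ) = 0.4821/(89.09 − 42.95) = 0.4821/46.14 = 0.01045 hr

Final: 0.01045 hr


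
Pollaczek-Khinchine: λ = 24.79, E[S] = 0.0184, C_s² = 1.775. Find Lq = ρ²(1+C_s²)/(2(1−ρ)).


ρ = λ·E[S] = 24.79·0.0184 = 0.4561
Lq = ρ²(1+C_s²)/(2(1−ρ)) = 0.2081·(1+1.775)/(2·0.5439)
= 0.2081·2.7750/1.0877 = 0.53080

Final: 0.53080


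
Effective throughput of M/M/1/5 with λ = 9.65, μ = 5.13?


ρ = 1.8811; P_K = (1−ρ)ρ^5/(1−ρ^6) = 0.479210
λ_eff = λ(1 − P_K) = 9.65·(1 − 0.479210) = 9.65·0.520790 = 5.0256 /hr

Final: 5.0256 /hr


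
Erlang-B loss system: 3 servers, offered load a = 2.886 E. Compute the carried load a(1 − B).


B(3,2.886) = 0.332283 (Erlang-B)
Carried load = a(1 − B) = 2.886·(1 − 0.332283) = 2.886·0.667717 = 1.9270 E

Final: 1.9270 Erlangs


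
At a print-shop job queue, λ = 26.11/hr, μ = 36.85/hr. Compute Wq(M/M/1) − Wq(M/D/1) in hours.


ρ = 26.11/36.85 = 0.7085
Wq(M/M/1) = ρ/(μ−λ) = 0.7085/10.74 = 0.06597 hr
Wq(M/D/1) = ρ/(2(μ−λ)) = 0.03299 hr
Savings = 0.06597 − 0.03299 = 0.03299 hr

Final: 0.03299 hr


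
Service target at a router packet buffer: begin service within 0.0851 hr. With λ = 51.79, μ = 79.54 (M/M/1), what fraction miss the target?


ρ = 51.79/79.54 = 0.6511
P(Wq > t) = ρ·e^{−(μ−λ)t} = 0.6511·e^{−2.3615}
= 0.6511·0.094276 = 0.061385

Final: 0.061385


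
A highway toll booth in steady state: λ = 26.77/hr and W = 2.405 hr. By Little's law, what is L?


L = λW = 26.77·2.405 = 64.3819

Final: 64.3819


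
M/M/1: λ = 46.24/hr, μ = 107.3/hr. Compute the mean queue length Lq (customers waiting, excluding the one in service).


ρ = 46.24/107.3 = 0.4309
Lq = ρ²/(1−ρ) = 0.1857/0.5691 = 0.3263

Final: 0.3263


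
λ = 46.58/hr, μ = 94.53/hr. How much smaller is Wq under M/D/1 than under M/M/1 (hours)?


ρ = 46.58/94.53 = 0.4928
Wq(M/M/1) = ρ/(μ−λ) = 0.4928/47.95 = 0.01028 hr
Wq(M/D/1) = ρ/(2(μ−λ)) = 0.005138 hr
Savings = 0.01028 − 0.005138 = 0.005138 hr

Final: 0.005138 hr


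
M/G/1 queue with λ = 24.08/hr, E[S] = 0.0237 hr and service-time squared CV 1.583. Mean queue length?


ρ = λ·E[S] = 24.08·0.0237 = 0.5707
Lq = ρ²(1+C_s²)/(2(1−ρ)) = 0.3257·(1+1.583)/(2·0.4293)
= 0.3257·2.5830/0.8586 = 0.97980

Final: 0.97980


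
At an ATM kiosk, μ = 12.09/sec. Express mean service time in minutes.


Mean service time = 1/μ = 1/12.09 second = 0.08271 second
In minutes: 0.08271 × 0.0166667 = 0.001379 min

Final: 0.001379 min


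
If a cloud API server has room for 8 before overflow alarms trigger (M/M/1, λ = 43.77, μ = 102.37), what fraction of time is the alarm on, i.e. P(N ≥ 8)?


ρ = 43.77/102.37 = 0.4276
P(N ≥ n) = ρ^n = 0.4276^8 = 0.001117

Final: 0.001117


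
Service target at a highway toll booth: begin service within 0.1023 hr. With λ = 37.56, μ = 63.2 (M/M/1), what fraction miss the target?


ρ = 37.56/63.2 = 0.5943
P(Wq > t) = ρ·e^{−(μ−λ)t} = 0.5943·e^{−2.6230}
= 0.5943·0.072587 = 0.043139

Final: 0.043139


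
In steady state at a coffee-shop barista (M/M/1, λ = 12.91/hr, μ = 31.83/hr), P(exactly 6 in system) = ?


ρ = 12.91/31.83 = 0.4056
P_n = (1−ρ)·ρ^n = (1 − 0.4056)·0.4056^6 = 0.5944·0.004452 = 0.002646

Final: 0.002646


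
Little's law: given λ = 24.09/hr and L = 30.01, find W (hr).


W = L/λ = 30.01/24.09 = 1.2457 hr

Final: 1.2457 hr


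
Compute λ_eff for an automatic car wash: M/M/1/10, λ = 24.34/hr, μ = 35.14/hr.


ρ = 0.6927; P_K = (1−ρ)ρ^10/(1−ρ^11) = 0.007953
λ_eff = λ(1 − P_K) = 24.34·(1 − 0.007953) = 24.34·0.992047 = 24.1464 /hr

Final: 24.1464 /hr


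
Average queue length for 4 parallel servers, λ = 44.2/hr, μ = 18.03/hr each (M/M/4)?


a = λ/μ = 2.4515; ρ = a/4 = 0.6129
P₀ = 0.078131
Lq = P₀·a^c·ρ / (c!·(1−ρ)²) = 0.078131·36.11654·0.6129/(24·0.14987)
= 0.48080

Final: 0.48080


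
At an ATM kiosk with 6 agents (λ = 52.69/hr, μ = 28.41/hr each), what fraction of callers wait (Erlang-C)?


a = λ/μ = 1.8546; ρ = a/6 = 0.3091
P₀ = 0.156365 (from M/M/c formula)
C(c,a) = [a^c/(c!(1−ρ))]·P₀ = [40.69507/(720·0.6909)]·0.156365
= 0.08181·0.156365 = 0.012792

Final: 0.012792


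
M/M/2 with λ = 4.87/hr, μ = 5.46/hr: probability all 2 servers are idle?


a = λ/μ = 4.87/5.46 = 0.8919; ρ = a/c = 0.4460
Σ_{k=0}^{1} a^k/k! (terms k=0..1) = 1.00000 + 0.89194 = 1.89194
Tail: a^2/(2!(1−ρ)) = 0.79556/(2·0.5540) = 0.71798
P₀ = 1/(1.89194 + 0.71798) = 1/2.60992 = 0.383154

Final: 0.383154


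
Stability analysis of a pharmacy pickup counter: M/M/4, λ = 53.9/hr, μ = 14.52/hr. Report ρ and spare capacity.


Total capacity cμ = 4·14.52 = 58.08/hr
ρ = λ/(cμ) = 53.9/58.08 = 0.9280
Stable ⇔ ρ < 1: YES
Spare capacity = cμ − λ = 58.08 − 53.9 = 4.18/hr

Final: ρ = 0.9280; stable; margin = 4.18/hr


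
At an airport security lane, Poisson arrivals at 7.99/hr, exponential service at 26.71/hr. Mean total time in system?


W = 1/(μ−λ) = 1/(26.71 − 7.99) = 1/18.72 = 0.05342 hr

Final: 0.05342 hr


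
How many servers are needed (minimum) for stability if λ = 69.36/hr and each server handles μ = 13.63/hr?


Stability requires cμ > λ ⇔ c > λ/μ.
λ/μ = 69.36/13.63 = 5.0888
Minimum integer c = ⌊5.0888⌋ + 1 = 6
Check: 6·13.63 = 81.78 > 69.36, while 5·13.63 = 68.15 ≤ 69.36

Final: 6 servers


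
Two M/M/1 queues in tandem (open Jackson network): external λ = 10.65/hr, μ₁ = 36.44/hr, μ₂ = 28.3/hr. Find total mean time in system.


Each node sees arrival rate λ = 10.65/hr (tandem ⇒ throughput preserved).
W₁ = 1/(μ₁−λ) = 1/(36.44−10.65) = 0.03877 hr
W₂ = 1/(μ₂−λ) = 1/(28.3−10.65) = 0.05666 hr
W_total = W₁ + W₂ = 0.03877 + 0.05666 = 0.09543 hr

Final: 0.09543 hr


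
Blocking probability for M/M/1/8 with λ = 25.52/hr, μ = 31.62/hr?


ρ = λ/μ = 25.52/31.62 = 0.8071
P_K = (1−ρ)ρ^K/(1−ρ^(K+1)) = (0.1929·0.180032)/(1 − 0.145301)
= 0.034731/0.854699 = 0.040635

Final: 0.040635


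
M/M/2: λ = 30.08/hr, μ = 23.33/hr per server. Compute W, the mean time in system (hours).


a = 1.2893; ρ = 0.6447; P₀ = 0.216054
Lq = P₀·a^c·ρ/(c!(1−ρ)²) = 0.91688
Wq = Lq/λ = 0.91688/30.08 = 0.03048 hr
W = Wq + 1/μ = 0.03048 + 0.04286 = 0.07334 hr

Final: 0.07334 hr


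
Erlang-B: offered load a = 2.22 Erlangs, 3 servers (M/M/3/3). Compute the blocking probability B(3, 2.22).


B(c,a) = (a^c/c!) / Σ_{k=0}^{c} a^k/k!
a^3/3! = 1.823508
Σ terms (k=0..3): 1.00000 + 2.22000 + 2.46420 + 1.82351 = 7.507708
B = 1.823508/7.507708 = 0.242885

Final: 0.242885


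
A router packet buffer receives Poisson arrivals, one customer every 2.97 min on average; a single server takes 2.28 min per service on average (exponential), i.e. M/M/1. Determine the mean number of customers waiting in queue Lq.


λ = 60/2.97 = 20.2020 /hr
μ = 60/2.28 = 26.3158 /hr
ρ = λ/μ = 20.2020/26.3158 = 0.7677
Lq = ρ²/(1−ρ) = 0.5893/0.2323 = 2.5367

Final: 2.5367


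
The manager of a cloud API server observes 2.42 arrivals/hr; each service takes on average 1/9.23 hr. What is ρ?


ρ = λ/μ = 2.42/9.23 = 0.2622

Final: 0.2622


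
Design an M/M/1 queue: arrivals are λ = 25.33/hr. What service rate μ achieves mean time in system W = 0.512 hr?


W = 1/(μ−λ) ⇒ μ − λ = 1/W = 1/0.512 = 1.9531
μ = λ + 1/W = 25.33 + 1.9531 = 27.2831 per hr

Final: 27.2831 /hr


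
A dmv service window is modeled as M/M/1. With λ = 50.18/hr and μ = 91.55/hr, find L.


ρ = λ/μ = 50.18/91.55 = 0.5481
L = ρ/(1−ρ) = 0.5481/(1 − 0.5481) = 0.5481/0.4519 = 1.2130

Final: 1.2130


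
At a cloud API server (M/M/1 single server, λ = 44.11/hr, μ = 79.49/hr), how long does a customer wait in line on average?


ρ = 44.11/79.49 = 0.5549
Wq = ρ/(μ−λ) = 0.5549/(79.49 − 44.11) = 0.5549/35.38 = 0.01568 hr

Final: 0.01568 hr


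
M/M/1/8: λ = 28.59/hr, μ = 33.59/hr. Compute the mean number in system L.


ρ = 28.59/33.59 = 0.8511
L = ρ[1 − (K+1)ρ^K + Kρ^(K+1)] / [(1−ρ)(1−ρ^(K+1))]
Numerator: 0.8511·(1 − 9·0.275444 + 8·0.234443) = 0.337521
Denominator: (0.1489)·(0.765557) = 0.113956
L = 0.337521/0.113956 = 2.9619

Final: 2.9619


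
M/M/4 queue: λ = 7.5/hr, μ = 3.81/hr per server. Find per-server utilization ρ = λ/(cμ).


ρ = λ/(cμ) = 7.5/(4·3.81) = 7.5/15.24 = 0.4921

Final: 0.4921


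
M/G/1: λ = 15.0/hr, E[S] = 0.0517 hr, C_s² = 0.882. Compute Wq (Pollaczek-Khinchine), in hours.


ρ = λ·E[S] = 15.0·0.0517 = 0.7755
E[S²] = E[S]²(1+C_s²) = 0.0517²·(1+0.882) = 0.005030
Wq = λ·E[S²]/(2(1−ρ)) = 15.0·0.005030/(2·0.2245) = 0.16805 hr

Final: 0.16805 hr


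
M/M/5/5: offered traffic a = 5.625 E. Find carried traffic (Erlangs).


B(5,5.625) = 0.333413 (Erlang-B)
Carried load = a(1 − B) = 5.625·(1 − 0.333413) = 5.625·0.666587 = 3.7496 E

Final: 3.7496 Erlangs


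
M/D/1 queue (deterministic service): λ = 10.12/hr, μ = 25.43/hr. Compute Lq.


ρ = 10.12/25.43 = 0.3980
M/D/1: Lq = ρ²/(2(1−ρ)) = 0.1584/(2·0.6020) = 0.13153

Final: 0.13153


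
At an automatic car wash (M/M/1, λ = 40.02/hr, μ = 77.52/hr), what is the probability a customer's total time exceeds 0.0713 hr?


W ~ Exponential(μ−λ) for M/M/1.
μ − λ = 77.52 − 40.02 = 37.5000
P(W > t) = e^{−(μ−λ)t} = e^{−2.6737} = 0.068993

Final: 0.068993


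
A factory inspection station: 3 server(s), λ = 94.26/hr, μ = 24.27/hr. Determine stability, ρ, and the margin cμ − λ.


Total capacity cμ = 3·24.27 = 72.81/hr
ρ = λ/(cμ) = 94.26/72.81 = 1.2946
Stable ⇔ ρ < 1: NO
Spare capacity = cμ − λ = 72.81 − 94.26 = -21.45/hr

Final: ρ = 1.2946; unstable; margin = -21.45/hr


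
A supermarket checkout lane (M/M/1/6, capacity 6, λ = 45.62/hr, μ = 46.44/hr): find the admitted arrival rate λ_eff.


ρ = 0.9823; P_K = (1−ρ)ρ^6/(1−ρ^7) = 0.135337
λ_eff = λ(1 − P_K) = 45.62·(1 − 0.135337) = 45.62·0.864663 = 39.4459 /hr

Final: 39.4459 /hr


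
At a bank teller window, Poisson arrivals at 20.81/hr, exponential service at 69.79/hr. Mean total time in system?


W = 1/(μ−λ) = 1/(69.79 − 20.81) = 1/48.98 = 0.02042 hr

Final: 0.02042 hr


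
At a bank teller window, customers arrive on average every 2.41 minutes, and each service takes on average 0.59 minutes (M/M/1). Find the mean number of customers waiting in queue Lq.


λ = 60/2.41 = 24.8963 /hr
μ = 60/0.59 = 101.6949 /hr
ρ = λ/μ = 24.8963/101.6949 = 0.2448
Lq = ρ²/(1−ρ) = 0.05993/0.7552 = 0.07936

Final: 0.07936


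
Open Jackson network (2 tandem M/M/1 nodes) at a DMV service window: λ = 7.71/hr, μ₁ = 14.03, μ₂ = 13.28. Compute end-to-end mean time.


Each node sees arrival rate λ = 7.71/hr (tandem ⇒ throughput preserved).
W₁ = 1/(μ₁−λ) = 1/(14.03−7.71) = 0.15823 hr
W₂ = 1/(μ₂−λ) = 1/(13.28−7.71) = 0.17953 hr
W_total = W₁ + W₂ = 0.15823 + 0.17953 = 0.33776 hr

Final: 0.33776 hr


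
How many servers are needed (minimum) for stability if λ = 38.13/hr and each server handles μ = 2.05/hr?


Stability requires cμ > λ ⇔ c > λ/μ.
λ/μ = 38.13/2.05 = 18.6000
Minimum integer c = ⌊18.6000⌋ + 1 = 19
Check: 19·2.05 = 38.95 > 38.13, while 18·2.05 = 36.90 ≤ 38.13

Final: 19 servers


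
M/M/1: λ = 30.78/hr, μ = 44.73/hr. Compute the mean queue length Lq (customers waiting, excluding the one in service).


ρ = 30.78/44.73 = 0.6881
Lq = ρ²/(1−ρ) = 0.4735/0.3119 = 1.5183

Final: 1.5183
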